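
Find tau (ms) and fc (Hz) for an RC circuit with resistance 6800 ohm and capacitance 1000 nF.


Time constant: tau = R * C.
tau = 6800 * 1.00e-06 = 0.0068 s
tau = 6.8 ms
Cutoff frequency: fc = 1 / (2*pi*R*C).
fc = 1 / (2*pi*0.0068) = 23.41 Hz

tau = 6.8 ms, fc = 23.41 Hz


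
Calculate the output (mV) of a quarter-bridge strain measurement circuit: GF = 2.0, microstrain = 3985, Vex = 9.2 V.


Quarter bridge output: Vout = (GF * epsilon * Vex) / 4.
Vout = (2.0 * 3985e-6 * 9.2) / 4
Vout = 0.073324 / 4 V
Vout = 0.018331 V = 18.331 mV

18.331 mV


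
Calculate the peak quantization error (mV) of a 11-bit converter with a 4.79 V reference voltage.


The maximum quantization error is +/- LSB/2.
LSB = Vref / 2^n = 4.79 / 2048 = 0.00233887 V
Max error = LSB / 2 = 0.00233887 / 2 = 0.00116943 V
Max error = 1.1694 mV

1.1694 mV


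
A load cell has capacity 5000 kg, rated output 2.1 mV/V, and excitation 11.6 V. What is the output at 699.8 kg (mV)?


Vout = rated_output * Vex * (load / capacity).
Vout = 2.1 * 11.6 * (699.8 / 5000)
Vout = 2.1 * 11.6 * 0.13996
Vout = 3.409 mV

3.409 mV


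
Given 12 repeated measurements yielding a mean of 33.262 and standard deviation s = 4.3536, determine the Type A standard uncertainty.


The standard uncertainty for Type A evaluation is u = s / sqrt(n).
u = 4.3536 / sqrt(12)
u = 4.3536 / 3.4641
u = 1.2568

1.2568


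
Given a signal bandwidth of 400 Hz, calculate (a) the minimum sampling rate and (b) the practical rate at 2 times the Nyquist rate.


By Nyquist theorem, fs_min = 2 * fmax.
fs_min = 2 * 400 = 800 Hz
Practical rate = 2 * fs_min = 2 * 800 = 1600 Hz

fs_min = 800 Hz, fs_practical = 1600 Hz


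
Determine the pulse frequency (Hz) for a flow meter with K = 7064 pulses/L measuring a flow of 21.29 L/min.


Frequency = K * Q / 60 (converting L/min to L/s).
f = 7064 * 21.29 / 60
f = 150392.56 / 60
f = 2506.54 Hz

2506.54 Hz


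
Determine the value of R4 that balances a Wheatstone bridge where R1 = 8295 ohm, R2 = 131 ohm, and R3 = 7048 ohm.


At balance: R1*R4 = R2*R3, so R4 = R2*R3/R1.
R4 = 131 * 7048 / 8295
R4 = 923288 / 8295
R4 = 111.31 ohm

111.31 ohm


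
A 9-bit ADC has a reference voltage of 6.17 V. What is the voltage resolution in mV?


The resolution (LSB) of an ADC is Vref / 2^n.
LSB = 6.17 / 2^9
LSB = 6.17 / 512
LSB = 0.01205078 V = 12.05078125 mV

12.05078125 mV


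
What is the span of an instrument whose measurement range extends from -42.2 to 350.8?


Span = upper range - lower range.
Span = 350.8 - (-42.2)
Span = 393.0

393.0


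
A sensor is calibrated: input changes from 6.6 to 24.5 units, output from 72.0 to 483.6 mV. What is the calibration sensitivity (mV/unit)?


Sensitivity = (y2 - y1) / (x2 - x1).
S = (483.6 - 72.0) / (24.5 - 6.6)
S = 411.6 / 17.9
S = 22.9944 mV/unit

22.9944 mV/unit


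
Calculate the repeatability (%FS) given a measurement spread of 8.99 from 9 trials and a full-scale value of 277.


Repeatability = (spread / full scale) * 100%.
R = (8.99 / 277) * 100
R = 3.245 %FS

3.245 %FS


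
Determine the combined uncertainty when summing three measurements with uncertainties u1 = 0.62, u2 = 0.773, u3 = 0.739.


For a sum of independent quantities, uc = sqrt(u1^2 + u2^2 + u3^2).
uc = sqrt(0.62^2 + 0.773^2 + 0.739^2)
uc = sqrt(0.3844 + 0.597529 + 0.546121)
uc = 1.2361

1.2361


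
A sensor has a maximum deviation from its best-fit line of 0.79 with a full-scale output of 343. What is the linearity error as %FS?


Linearity error = (max deviation / full scale) * 100%.
Linearity = (0.79 / 343) * 100
Linearity = 0.23 %FS

0.23 %FS


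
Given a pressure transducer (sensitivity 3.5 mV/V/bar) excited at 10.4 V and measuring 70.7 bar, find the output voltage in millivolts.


Output = sensitivity * Vex * P.
Vout = 3.5 * 10.4 * 70.7
Vout = 36.4 * 70.7
Vout = 2573.48 mV

2573.48 mV


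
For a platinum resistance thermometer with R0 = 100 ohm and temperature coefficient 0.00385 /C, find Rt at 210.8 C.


The RTD equation: Rt = R0 * (1 + alpha * T).
Rt = 100 * (1 + 0.00385 * 210.8)
Rt = 100 * (1 + 0.81158)
Rt = 100 * 1.81158
Rt = 181.158 ohm

181.158 ohm


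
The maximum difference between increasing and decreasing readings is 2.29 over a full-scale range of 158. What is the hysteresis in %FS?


Hysteresis = (max difference / full scale) * 100%.
H = (2.29 / 158) * 100
H = 1.449 %FS

1.449 %FS


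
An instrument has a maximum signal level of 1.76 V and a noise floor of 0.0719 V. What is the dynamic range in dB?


Dynamic range = 20 * log10(Vmax / Vnoise).
DR = 20 * log10(1.76 / 0.0719)
DR = 20 * log10(24.48)
DR = 27.78 dB

27.78 dB


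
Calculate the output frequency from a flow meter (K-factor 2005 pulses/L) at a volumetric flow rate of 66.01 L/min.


Frequency = K * Q / 60 (converting L/min to L/s).
f = 2005 * 66.01 / 60
f = 132350.05 / 60
f = 2205.83 Hz

2205.83 Hz


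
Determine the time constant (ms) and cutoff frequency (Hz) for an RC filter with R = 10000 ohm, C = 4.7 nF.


Time constant: tau = R * C.
tau = 10000 * 4.70e-09 = 4.7e-05 s
tau = 0.047 ms
Cutoff frequency: fc = 1 / (2*pi*R*C).
fc = 1 / (2*pi*4.7e-05) = 3386.28 Hz

tau = 0.047 ms, fc = 3386.28 Hz


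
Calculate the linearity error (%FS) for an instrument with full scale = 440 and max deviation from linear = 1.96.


Linearity error = (max deviation / full scale) * 100%.
Linearity = (1.96 / 440) * 100
Linearity = 0.445 %FS

0.445 %FS


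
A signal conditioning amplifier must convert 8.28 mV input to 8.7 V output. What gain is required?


Gain = Vout / Vin (converting to same units).
G = 8.7 V / 8.28 mV
G = 8700.0 mV / 8.28 mV
G = 1050.72

1050.72


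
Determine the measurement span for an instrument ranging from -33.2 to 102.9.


Span = upper range - lower range.
Span = 102.9 - (-33.2)
Span = 136.1

136.1


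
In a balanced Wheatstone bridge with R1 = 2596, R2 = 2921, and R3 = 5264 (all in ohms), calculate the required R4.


At balance: R1*R4 = R2*R3, so R4 = R2*R3/R1.
R4 = 2921 * 5264 / 2596
R4 = 15376144 / 2596
R4 = 5923.01 ohm

5923.01 ohm


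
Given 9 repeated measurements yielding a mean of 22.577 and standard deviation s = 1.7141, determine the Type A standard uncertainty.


The standard uncertainty for Type A evaluation is u = s / sqrt(n).
u = 1.7141 / sqrt(9)
u = 1.7141 / 3.0
u = 0.5714

0.5714


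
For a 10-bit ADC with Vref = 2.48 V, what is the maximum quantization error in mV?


The maximum quantization error is +/- LSB/2.
LSB = Vref / 2^n = 2.48 / 1024 = 0.00242187 V
Max error = LSB / 2 = 0.00242187 / 2 = 0.00121094 V
Max error = 1.2109 mV

1.2109 mV


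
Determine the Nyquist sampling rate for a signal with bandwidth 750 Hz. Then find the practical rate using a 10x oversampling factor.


By Nyquist theorem, fs_min = 2 * fmax.
fs_min = 2 * 750 = 1500 Hz
Practical rate = 10 * fs_min = 10 * 1500 = 15000 Hz

fs_min = 1500 Hz, fs_practical = 15000 Hz


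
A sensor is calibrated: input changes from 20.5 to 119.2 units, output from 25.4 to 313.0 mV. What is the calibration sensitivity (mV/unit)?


Sensitivity = (y2 - y1) / (x2 - x1).
S = (313.0 - 25.4) / (119.2 - 20.5)
S = 287.6 / 98.7
S = 2.9139 mV/unit

2.9139 mV/unit


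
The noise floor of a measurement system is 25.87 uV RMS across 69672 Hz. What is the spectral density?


Noise spectral density = Vrms / sqrt(BW).
NSD = 25.87 / sqrt(69672)
NSD = 25.87 / 263.9545
NSD = 0.098 uV/sqrt(Hz)

0.098 uV/sqrt(Hz)


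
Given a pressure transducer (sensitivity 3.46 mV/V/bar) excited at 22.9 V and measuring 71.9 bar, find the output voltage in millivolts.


Output = sensitivity * Vex * P.
Vout = 3.46 * 22.9 * 71.9
Vout = 79.234 * 71.9
Vout = 5696.92 mV

5696.92 mV


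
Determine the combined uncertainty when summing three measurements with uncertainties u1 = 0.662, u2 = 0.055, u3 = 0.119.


For a sum of independent quantities, uc = sqrt(u1^2 + u2^2 + u3^2).
uc = sqrt(0.662^2 + 0.055^2 + 0.119^2)
uc = sqrt(0.438244 + 0.003025 + 0.014161)
uc = 0.6749

0.6749


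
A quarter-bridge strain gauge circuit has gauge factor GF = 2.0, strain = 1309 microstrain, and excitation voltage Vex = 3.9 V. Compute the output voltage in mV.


Quarter bridge output: Vout = (GF * epsilon * Vex) / 4.
Vout = (2.0 * 1309e-6 * 3.9) / 4
Vout = 0.0102102 / 4 V
Vout = 0.00255255 V = 2.5525 mV

2.5525 mV


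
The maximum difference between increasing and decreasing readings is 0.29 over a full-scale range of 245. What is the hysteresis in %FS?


Hysteresis = (max difference / full scale) * 100%.
H = (0.29 / 245) * 100
H = 0.118 %FS

0.118 %FS


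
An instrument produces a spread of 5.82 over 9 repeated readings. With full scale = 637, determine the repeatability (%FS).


Repeatability = (spread / full scale) * 100%.
R = (5.82 / 637) * 100
R = 0.914 %FS

0.914 %FS


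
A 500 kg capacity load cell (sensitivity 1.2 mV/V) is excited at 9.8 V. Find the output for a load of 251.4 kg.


Vout = rated_output * Vex * (load / capacity).
Vout = 1.2 * 9.8 * (251.4 / 500)
Vout = 1.2 * 9.8 * 0.5028
Vout = 5.913 mV

5.913 mV


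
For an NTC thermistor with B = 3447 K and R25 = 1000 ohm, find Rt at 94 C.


NTC thermistor equation: Rt = R25 * exp(B * (1/T - 1/T25)).
T in Kelvin: 367.15 K, T25 = 298.15 K
1/T - 1/T25 = 1/367.15 - 1/298.15 = -0.00063033
B * (1/T - 1/T25) = 3447 * -0.00063033 = -2.1728
Rt = 1000 * exp(-2.1728) = 113.9 ohm

113.9 ohm


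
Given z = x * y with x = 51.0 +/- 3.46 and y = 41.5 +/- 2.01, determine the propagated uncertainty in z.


For a product z = x*y, the relative uncertainty is:
uz/z = sqrt((ux/x)^2 + (uy/y)^2)
Relative uncertainties: ux/x = 3.46/51.0 = 0.067843
uy/y = 2.01/41.5 = 0.048434
z = 51.0 * 41.5 = 2116.5
uz = 2116.5 * sqrt(0.067843^2 + 0.048434^2) = 176.427

176.427


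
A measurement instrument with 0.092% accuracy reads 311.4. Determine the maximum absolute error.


Absolute error = (accuracy% / 100) * reading.
Error = (0.092 / 100) * 311.4
Error = 0.00092 * 311.4
Error = 0.2865

0.2865


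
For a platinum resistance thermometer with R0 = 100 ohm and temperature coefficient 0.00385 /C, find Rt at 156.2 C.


The RTD equation: Rt = R0 * (1 + alpha * T).
Rt = 100 * (1 + 0.00385 * 156.2)
Rt = 100 * (1 + 0.60137)
Rt = 100 * 1.60137
Rt = 160.137 ohm

160.137 ohm


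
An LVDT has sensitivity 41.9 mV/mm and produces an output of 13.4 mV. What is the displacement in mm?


Displacement = Vout / sensitivity.
d = 13.4 / 41.9
d = 0.32 mm

0.32 mm


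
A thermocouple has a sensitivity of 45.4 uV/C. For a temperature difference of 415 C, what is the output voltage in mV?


The thermocouple output V = sensitivity * dT.
V = 45.4 uV/C * 415 C
V = 18841.0 uV
V = 18.841 mV

18.841 mV


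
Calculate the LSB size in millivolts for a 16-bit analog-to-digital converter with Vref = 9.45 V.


The resolution (LSB) of an ADC is Vref / 2^n.
LSB = 9.45 / 2^16
LSB = 9.45 / 65536
LSB = 0.0001442 V = 0.14419556 mV

0.14419556 mV


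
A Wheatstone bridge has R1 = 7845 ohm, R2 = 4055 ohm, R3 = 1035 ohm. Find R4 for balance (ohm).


At balance: R1*R4 = R2*R3, so R4 = R2*R3/R1.
R4 = 4055 * 1035 / 7845
R4 = 4196925 / 7845
R4 = 534.98 ohm

534.98 ohm


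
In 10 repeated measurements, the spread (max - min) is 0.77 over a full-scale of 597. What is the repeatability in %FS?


Repeatability = (spread / full scale) * 100%.
R = (0.77 / 597) * 100
R = 0.129 %FS

0.129 %FS


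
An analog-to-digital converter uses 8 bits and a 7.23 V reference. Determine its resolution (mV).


The resolution (LSB) of an ADC is Vref / 2^n.
LSB = 7.23 / 2^8
LSB = 7.23 / 256
LSB = 0.02824219 V = 28.2421875 mV

28.2421875 mV


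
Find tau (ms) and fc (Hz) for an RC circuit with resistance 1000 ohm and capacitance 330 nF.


Time constant: tau = R * C.
tau = 1000 * 3.30e-07 = 0.00033 s
tau = 0.33 ms
Cutoff frequency: fc = 1 / (2*pi*R*C).
fc = 1 / (2*pi*0.00033) = 482.29 Hz

tau = 0.33 ms, fc = 482.29 Hz


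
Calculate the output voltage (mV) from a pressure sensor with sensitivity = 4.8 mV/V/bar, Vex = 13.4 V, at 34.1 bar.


Output = sensitivity * Vex * P.
Vout = 4.8 * 13.4 * 34.1
Vout = 64.32 * 34.1
Vout = 2193.31 mV

2193.31 mV


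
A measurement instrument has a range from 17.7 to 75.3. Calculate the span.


Span = upper range - lower range.
Span = 75.3 - (17.7)
Span = 57.6

57.6


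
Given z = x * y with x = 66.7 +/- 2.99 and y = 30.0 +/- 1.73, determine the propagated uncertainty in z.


For a product z = x*y, the relative uncertainty is:
uz/z = sqrt((ux/x)^2 + (uy/y)^2)
Relative uncertainties: ux/x = 2.99/66.7 = 0.044828
uy/y = 1.73/30.0 = 0.057667
z = 66.7 * 30.0 = 2001.0
uz = 2001.0 * sqrt(0.044828^2 + 0.057667^2) = 146.155

146.155


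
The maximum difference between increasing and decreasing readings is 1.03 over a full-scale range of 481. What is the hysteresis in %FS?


Hysteresis = (max difference / full scale) * 100%.
H = (1.03 / 481) * 100
H = 0.214 %FS

0.214 %FS


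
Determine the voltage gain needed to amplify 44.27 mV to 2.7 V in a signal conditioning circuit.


Gain = Vout / Vin (converting to same units).
G = 2.7 V / 44.27 mV
G = 2700.0 mV / 44.27 mV
G = 60.99

60.99


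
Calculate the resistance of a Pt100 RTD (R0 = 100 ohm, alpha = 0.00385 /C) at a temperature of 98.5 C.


The RTD equation: Rt = R0 * (1 + alpha * T).
Rt = 100 * (1 + 0.00385 * 98.5)
Rt = 100 * (1 + 0.379225)
Rt = 100 * 1.379225
Rt = 137.922 ohm

137.922 ohm


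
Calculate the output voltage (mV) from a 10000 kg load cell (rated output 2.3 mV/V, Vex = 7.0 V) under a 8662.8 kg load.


Vout = rated_output * Vex * (load / capacity).
Vout = 2.3 * 7.0 * (8662.8 / 10000)
Vout = 2.3 * 7.0 * 0.86628
Vout = 13.947 mV

13.947 mV


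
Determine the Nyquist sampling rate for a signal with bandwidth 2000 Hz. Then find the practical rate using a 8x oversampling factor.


By Nyquist theorem, fs_min = 2 * fmax.
fs_min = 2 * 2000 = 4000 Hz
Practical rate = 8 * fs_min = 8 * 4000 = 32000 Hz

fs_min = 4000 Hz, fs_practical = 32000 Hz


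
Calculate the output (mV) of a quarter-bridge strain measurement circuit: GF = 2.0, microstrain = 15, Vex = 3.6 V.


Quarter bridge output: Vout = (GF * epsilon * Vex) / 4.
Vout = (2.0 * 15e-6 * 3.6) / 4
Vout = 0.000108 / 4 V
Vout = 2.7e-05 V = 0.027 mV

0.027 mV


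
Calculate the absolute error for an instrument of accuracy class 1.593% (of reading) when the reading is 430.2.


Absolute error = (accuracy% / 100) * reading.
Error = (1.593 / 100) * 430.2
Error = 0.01593 * 430.2
Error = 6.8531

6.8531


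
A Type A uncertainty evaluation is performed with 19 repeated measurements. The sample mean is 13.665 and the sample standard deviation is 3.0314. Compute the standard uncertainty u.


The standard uncertainty for Type A evaluation is u = s / sqrt(n).
u = 3.0314 / sqrt(19)
u = 3.0314 / 4.3589
u = 0.6955

0.6955


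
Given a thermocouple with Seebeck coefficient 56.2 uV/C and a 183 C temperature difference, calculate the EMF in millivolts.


The thermocouple output V = sensitivity * dT.
V = 56.2 uV/C * 183 C
V = 10284.6 uV
V = 10.285 mV

10.285 mV


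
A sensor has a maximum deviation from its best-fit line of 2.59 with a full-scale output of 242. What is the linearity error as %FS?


Linearity error = (max deviation / full scale) * 100%.
Linearity = (2.59 / 242) * 100
Linearity = 1.07 %FS

1.07 %FS


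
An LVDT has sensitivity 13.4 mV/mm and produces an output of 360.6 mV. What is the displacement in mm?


Displacement = Vout / sensitivity.
d = 360.6 / 13.4
d = 26.91 mm

26.91 mm


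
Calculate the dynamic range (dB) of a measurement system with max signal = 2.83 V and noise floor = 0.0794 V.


Dynamic range = 20 * log10(Vmax / Vnoise).
DR = 20 * log10(2.83 / 0.0794)
DR = 20 * log10(35.64)
DR = 31.04 dB

31.04 dB


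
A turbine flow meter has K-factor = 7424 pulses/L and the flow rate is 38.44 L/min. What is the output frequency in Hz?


Frequency = K * Q / 60 (converting L/min to L/s).
f = 7424 * 38.44 / 60
f = 285378.56 / 60
f = 4756.31 Hz

4756.31 Hz


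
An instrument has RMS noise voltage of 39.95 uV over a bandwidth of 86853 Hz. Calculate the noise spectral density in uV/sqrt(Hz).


Noise spectral density = Vrms / sqrt(BW).
NSD = 39.95 / sqrt(86853)
NSD = 39.95 / 294.7083
NSD = 0.1356 uV/sqrt(Hz)

0.1356 uV/sqrt(Hz)


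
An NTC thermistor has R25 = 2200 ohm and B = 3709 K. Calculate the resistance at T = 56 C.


NTC thermistor equation: Rt = R25 * exp(B * (1/T - 1/T25)).
T in Kelvin: 329.15 K, T25 = 298.15 K
1/T - 1/T25 = 1/329.15 - 1/298.15 = -0.00031589
B * (1/T - 1/T25) = 3709 * -0.00031589 = -1.1716
Rt = 2200 * exp(-1.1716) = 681.7 ohm

681.7 ohm


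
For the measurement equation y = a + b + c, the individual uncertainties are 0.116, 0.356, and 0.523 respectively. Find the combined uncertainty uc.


For a sum of independent quantities, uc = sqrt(u1^2 + u2^2 + u3^2).
uc = sqrt(0.116^2 + 0.356^2 + 0.523^2)
uc = sqrt(0.013456 + 0.126736 + 0.273529)
uc = 0.6432

0.6432


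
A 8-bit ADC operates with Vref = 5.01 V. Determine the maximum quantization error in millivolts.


The maximum quantization error is +/- LSB/2.
LSB = Vref / 2^n = 5.01 / 256 = 0.01957031 V
Max error = LSB / 2 = 0.01957031 / 2 = 0.00978516 V
Max error = 9.7852 mV

9.7852 mV


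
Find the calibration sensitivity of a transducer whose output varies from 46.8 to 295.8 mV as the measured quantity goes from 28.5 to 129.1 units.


Sensitivity = (y2 - y1) / (x2 - x1).
S = (295.8 - 46.8) / (129.1 - 28.5)
S = 249.0 / 100.6
S = 2.4751 mV/unit

2.4751 mV/unit


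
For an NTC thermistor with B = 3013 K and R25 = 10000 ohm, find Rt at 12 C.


NTC thermistor equation: Rt = R25 * exp(B * (1/T - 1/T25)).
T in Kelvin: 285.15 K, T25 = 298.15 K
1/T - 1/T25 = 1/285.15 - 1/298.15 = 0.00015291
B * (1/T - 1/T25) = 3013 * 0.00015291 = 0.4607
Rt = 10000 * exp(0.4607) = 15852.1 ohm

15852.1 ohm


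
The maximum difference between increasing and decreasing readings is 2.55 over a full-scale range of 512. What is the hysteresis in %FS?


Hysteresis = (max difference / full scale) * 100%.
H = (2.55 / 512) * 100
H = 0.498 %FS

0.498 %FS


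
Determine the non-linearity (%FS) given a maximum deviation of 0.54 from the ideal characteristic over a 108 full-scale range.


Linearity error = (max deviation / full scale) * 100%.
Linearity = (0.54 / 108) * 100
Linearity = 0.5 %FS

0.5 %FS


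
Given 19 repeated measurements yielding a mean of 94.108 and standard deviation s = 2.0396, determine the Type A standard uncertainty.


The standard uncertainty for Type A evaluation is u = s / sqrt(n).
u = 2.0396 / sqrt(19)
u = 2.0396 / 4.3589
u = 0.4679

0.4679


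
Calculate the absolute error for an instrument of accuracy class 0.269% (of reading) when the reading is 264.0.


Absolute error = (accuracy% / 100) * reading.
Error = (0.269 / 100) * 264.0
Error = 0.00269 * 264.0
Error = 0.7102

0.7102


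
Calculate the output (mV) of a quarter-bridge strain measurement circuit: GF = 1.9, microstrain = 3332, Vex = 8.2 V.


Quarter bridge output: Vout = (GF * epsilon * Vex) / 4.
Vout = (1.9 * 3332e-6 * 8.2) / 4
Vout = 0.05191256 / 4 V
Vout = 0.01297814 V = 12.9781 mV

12.9781 mV


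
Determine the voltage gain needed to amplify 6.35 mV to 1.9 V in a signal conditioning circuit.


Gain = Vout / Vin (converting to same units).
G = 1.9 V / 6.35 mV
G = 1900.0 mV / 6.35 mV
G = 299.21

299.21


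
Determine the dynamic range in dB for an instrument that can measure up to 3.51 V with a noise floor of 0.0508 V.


Dynamic range = 20 * log10(Vmax / Vnoise).
DR = 20 * log10(3.51 / 0.0508)
DR = 20 * log10(69.09)
DR = 36.79 dB

36.79 dB


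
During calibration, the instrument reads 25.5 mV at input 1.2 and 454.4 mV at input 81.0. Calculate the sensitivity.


Sensitivity = (y2 - y1) / (x2 - x1).
S = (454.4 - 25.5) / (81.0 - 1.2)
S = 428.9 / 79.8
S = 5.3747 mV/unit

5.3747 mV/unit


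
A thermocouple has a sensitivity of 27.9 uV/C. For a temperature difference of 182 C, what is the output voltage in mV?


The thermocouple output V = sensitivity * dT.
V = 27.9 uV/C * 182 C
V = 5077.8 uV
V = 5.078 mV

5.078 mV


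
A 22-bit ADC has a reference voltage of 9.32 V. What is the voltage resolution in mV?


The resolution (LSB) of an ADC is Vref / 2^n.
LSB = 9.32 / 2^22
LSB = 9.32 / 4194304
LSB = 2.22e-06 V = 0.00222206 mV

0.00222206 mV


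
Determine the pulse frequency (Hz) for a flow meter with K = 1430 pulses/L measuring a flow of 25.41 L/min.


Frequency = K * Q / 60 (converting L/min to L/s).
f = 1430 * 25.41 / 60
f = 36336.3 / 60
f = 605.61 Hz

605.61 Hz


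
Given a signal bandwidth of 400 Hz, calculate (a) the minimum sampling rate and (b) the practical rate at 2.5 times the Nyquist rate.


By Nyquist theorem, fs_min = 2 * fmax.
fs_min = 2 * 400 = 800 Hz
Practical rate = 2.5 * fs_min = 2.5 * 800 = 2000 Hz

fs_min = 800 Hz, fs_practical = 2000 Hz


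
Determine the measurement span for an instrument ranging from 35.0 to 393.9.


Span = upper range - lower range.
Span = 393.9 - (35.0)
Span = 358.9

358.9


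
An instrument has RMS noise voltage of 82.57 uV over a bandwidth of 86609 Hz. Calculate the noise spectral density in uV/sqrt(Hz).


Noise spectral density = Vrms / sqrt(BW).
NSD = 82.57 / sqrt(86609)
NSD = 82.57 / 294.2941
NSD = 0.2806 uV/sqrt(Hz)

0.2806 uV/sqrt(Hz)


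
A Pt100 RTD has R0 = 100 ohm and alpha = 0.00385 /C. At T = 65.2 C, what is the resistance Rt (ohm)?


The RTD equation: Rt = R0 * (1 + alpha * T).
Rt = 100 * (1 + 0.00385 * 65.2)
Rt = 100 * (1 + 0.25102)
Rt = 100 * 1.25102
Rt = 125.102 ohm

125.102 ohm


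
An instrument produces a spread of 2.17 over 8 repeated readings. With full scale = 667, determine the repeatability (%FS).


Repeatability = (spread / full scale) * 100%.
R = (2.17 / 667) * 100
R = 0.325 %FS

0.325 %FS


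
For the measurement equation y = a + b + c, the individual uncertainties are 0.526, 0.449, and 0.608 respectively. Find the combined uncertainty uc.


For a sum of independent quantities, uc = sqrt(u1^2 + u2^2 + u3^2).
uc = sqrt(0.526^2 + 0.449^2 + 0.608^2)
uc = sqrt(0.276676 + 0.201601 + 0.369664)
uc = 0.9208

0.9208


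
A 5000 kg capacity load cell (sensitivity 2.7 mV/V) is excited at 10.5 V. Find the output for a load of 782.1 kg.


Vout = rated_output * Vex * (load / capacity).
Vout = 2.7 * 10.5 * (782.1 / 5000)
Vout = 2.7 * 10.5 * 0.15642
Vout = 4.435 mV

4.435 mV


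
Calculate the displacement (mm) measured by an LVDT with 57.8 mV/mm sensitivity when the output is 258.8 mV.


Displacement = Vout / sensitivity.
d = 258.8 / 57.8
d = 4.478 mm

4.478 mm


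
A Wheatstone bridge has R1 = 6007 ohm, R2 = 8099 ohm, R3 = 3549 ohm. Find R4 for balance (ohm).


At balance: R1*R4 = R2*R3, so R4 = R2*R3/R1.
R4 = 8099 * 3549 / 6007
R4 = 28743351 / 6007
R4 = 4784.98 ohm

4784.98 ohm


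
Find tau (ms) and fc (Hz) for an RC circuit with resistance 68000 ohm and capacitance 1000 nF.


Time constant: tau = R * C.
tau = 68000 * 1.00e-06 = 0.068 s
tau = 68.0 ms
Cutoff frequency: fc = 1 / (2*pi*R*C).
fc = 1 / (2*pi*0.068) = 2.34 Hz

tau = 68.0 ms, fc = 2.34 Hz


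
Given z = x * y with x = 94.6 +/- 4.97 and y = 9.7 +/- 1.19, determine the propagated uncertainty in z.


For a product z = x*y, the relative uncertainty is:
uz/z = sqrt((ux/x)^2 + (uy/y)^2)
Relative uncertainties: ux/x = 4.97/94.6 = 0.052537
uy/y = 1.19/9.7 = 0.12268
z = 94.6 * 9.7 = 917.6
uz = 917.6 * sqrt(0.052537^2 + 0.12268^2) = 122.462

122.462


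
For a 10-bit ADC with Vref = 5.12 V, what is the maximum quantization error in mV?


The maximum quantization error is +/- LSB/2.
LSB = Vref / 2^n = 5.12 / 1024 = 0.005 V
Max error = LSB / 2 = 0.005 / 2 = 0.0025 V
Max error = 2.5 mV

2.5 mV


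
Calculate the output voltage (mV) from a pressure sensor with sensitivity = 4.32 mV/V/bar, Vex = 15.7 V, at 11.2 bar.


Output = sensitivity * Vex * P.
Vout = 4.32 * 15.7 * 11.2
Vout = 67.824 * 11.2
Vout = 759.63 mV

759.63 mV


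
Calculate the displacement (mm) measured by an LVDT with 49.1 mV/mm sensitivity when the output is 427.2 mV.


Displacement = Vout / sensitivity.
d = 427.2 / 49.1
d = 8.701 mm

8.701 mm


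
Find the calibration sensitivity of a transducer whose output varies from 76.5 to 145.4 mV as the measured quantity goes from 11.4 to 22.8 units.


Sensitivity = (y2 - y1) / (x2 - x1).
S = (145.4 - 76.5) / (22.8 - 11.4)
S = 68.9 / 11.4
S = 6.0439 mV/unit

6.0439 mV/unit


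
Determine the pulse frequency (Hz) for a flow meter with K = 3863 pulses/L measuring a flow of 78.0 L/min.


Frequency = K * Q / 60 (converting L/min to L/s).
f = 3863 * 78.0 / 60
f = 301314.0 / 60
f = 5021.9 Hz

5021.9 Hz


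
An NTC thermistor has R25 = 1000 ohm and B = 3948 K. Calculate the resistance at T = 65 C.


NTC thermistor equation: Rt = R25 * exp(B * (1/T - 1/T25)).
T in Kelvin: 338.15 K, T25 = 298.15 K
1/T - 1/T25 = 1/338.15 - 1/298.15 = -0.00039675
B * (1/T - 1/T25) = 3948 * -0.00039675 = -1.5664
Rt = 1000 * exp(-1.5664) = 208.8 ohm

208.8 ohm


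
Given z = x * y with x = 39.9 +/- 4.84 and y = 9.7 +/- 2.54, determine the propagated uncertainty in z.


For a product z = x*y, the relative uncertainty is:
uz/z = sqrt((ux/x)^2 + (uy/y)^2)
Relative uncertainties: ux/x = 4.84/39.9 = 0.121303
uy/y = 2.54/9.7 = 0.261856
z = 39.9 * 9.7 = 387.0
uz = 387.0 * sqrt(0.121303^2 + 0.261856^2) = 111.692

111.692


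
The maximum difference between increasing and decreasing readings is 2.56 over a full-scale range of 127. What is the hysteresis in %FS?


Hysteresis = (max difference / full scale) * 100%.
H = (2.56 / 127) * 100
H = 2.016 %FS

2.016 %FS


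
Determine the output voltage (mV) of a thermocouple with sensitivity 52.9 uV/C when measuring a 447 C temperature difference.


The thermocouple output V = sensitivity * dT.
V = 52.9 uV/C * 447 C
V = 23646.3 uV
V = 23.646 mV

23.646 mV


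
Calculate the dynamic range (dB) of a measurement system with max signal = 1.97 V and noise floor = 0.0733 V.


Dynamic range = 20 * log10(Vmax / Vnoise).
DR = 20 * log10(1.97 / 0.0733)
DR = 20 * log10(26.88)
DR = 28.59 dB

28.59 dB


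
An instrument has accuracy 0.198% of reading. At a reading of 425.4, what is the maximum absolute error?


Absolute error = (accuracy% / 100) * reading.
Error = (0.198 / 100) * 425.4
Error = 0.00198 * 425.4
Error = 0.8423

0.8423


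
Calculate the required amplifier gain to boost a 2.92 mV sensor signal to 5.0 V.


Gain = Vout / Vin (converting to same units).
G = 5.0 V / 2.92 mV
G = 5000.0 mV / 2.92 mV
G = 1712.33

1712.33


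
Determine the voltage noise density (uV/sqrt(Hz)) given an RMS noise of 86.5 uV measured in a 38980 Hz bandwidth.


Noise spectral density = Vrms / sqrt(BW).
NSD = 86.5 / sqrt(38980)
NSD = 86.5 / 197.4335
NSD = 0.4381 uV/sqrt(Hz)

0.4381 uV/sqrt(Hz)


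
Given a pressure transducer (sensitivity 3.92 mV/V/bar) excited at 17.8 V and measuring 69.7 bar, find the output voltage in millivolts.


Output = sensitivity * Vex * P.
Vout = 3.92 * 17.8 * 69.7
Vout = 69.776 * 69.7
Vout = 4863.39 mV

4863.39 mV


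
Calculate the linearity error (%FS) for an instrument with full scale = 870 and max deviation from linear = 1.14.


Linearity error = (max deviation / full scale) * 100%.
Linearity = (1.14 / 870) * 100
Linearity = 0.131 %FS

0.131 %FS


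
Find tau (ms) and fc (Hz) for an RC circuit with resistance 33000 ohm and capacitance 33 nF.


Time constant: tau = R * C.
tau = 33000 * 3.30e-08 = 0.001089 s
tau = 1.089 ms
Cutoff frequency: fc = 1 / (2*pi*R*C).
fc = 1 / (2*pi*0.001089) = 146.15 Hz

tau = 1.089 ms, fc = 146.15 Hz


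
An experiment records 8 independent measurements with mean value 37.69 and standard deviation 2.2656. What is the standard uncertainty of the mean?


The standard uncertainty for Type A evaluation is u = s / sqrt(n).
u = 2.2656 / sqrt(8)
u = 2.2656 / 2.8284
u = 0.801

0.801


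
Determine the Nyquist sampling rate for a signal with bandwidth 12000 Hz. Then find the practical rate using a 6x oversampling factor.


By Nyquist theorem, fs_min = 2 * fmax.
fs_min = 2 * 12000 = 24000 Hz
Practical rate = 6 * fs_min = 6 * 24000 = 144000 Hz

fs_min = 24000 Hz, fs_practical = 144000 Hz


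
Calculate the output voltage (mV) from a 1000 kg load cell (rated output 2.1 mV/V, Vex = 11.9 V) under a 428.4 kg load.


Vout = rated_output * Vex * (load / capacity).
Vout = 2.1 * 11.9 * (428.4 / 1000)
Vout = 2.1 * 11.9 * 0.4284
Vout = 10.706 mV

10.706 mV


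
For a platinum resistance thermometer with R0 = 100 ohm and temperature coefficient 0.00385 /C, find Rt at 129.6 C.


The RTD equation: Rt = R0 * (1 + alpha * T).
Rt = 100 * (1 + 0.00385 * 129.6)
Rt = 100 * (1 + 0.49896)
Rt = 100 * 1.49896
Rt = 149.896 ohm

149.896 ohm


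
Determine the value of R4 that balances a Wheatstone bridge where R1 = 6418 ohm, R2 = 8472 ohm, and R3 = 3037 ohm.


At balance: R1*R4 = R2*R3, so R4 = R2*R3/R1.
R4 = 8472 * 3037 / 6418
R4 = 25729464 / 6418
R4 = 4008.95 ohm

4008.95 ohm


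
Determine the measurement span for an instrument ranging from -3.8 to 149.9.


Span = upper range - lower range.
Span = 149.9 - (-3.8)
Span = 153.7

153.7


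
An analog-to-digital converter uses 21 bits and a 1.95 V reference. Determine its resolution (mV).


The resolution (LSB) of an ADC is Vref / 2^n.
LSB = 1.95 / 2^21
LSB = 1.95 / 2097152
LSB = 9.3e-07 V = 0.00092983 mV

0.00092983 mV


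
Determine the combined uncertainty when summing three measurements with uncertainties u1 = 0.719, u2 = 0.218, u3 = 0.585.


For a sum of independent quantities, uc = sqrt(u1^2 + u2^2 + u3^2).
uc = sqrt(0.719^2 + 0.218^2 + 0.585^2)
uc = sqrt(0.516961 + 0.047524 + 0.342225)
uc = 0.9522

0.9522


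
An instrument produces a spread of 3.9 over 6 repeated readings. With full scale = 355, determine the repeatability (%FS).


Repeatability = (spread / full scale) * 100%.
R = (3.9 / 355) * 100
R = 1.099 %FS

1.099 %FS


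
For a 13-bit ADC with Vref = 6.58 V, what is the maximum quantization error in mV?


The maximum quantization error is +/- LSB/2.
LSB = Vref / 2^n = 6.58 / 8192 = 0.00080322 V
Max error = LSB / 2 = 0.00080322 / 2 = 0.00040161 V
Max error = 0.4016 mV

0.4016 mV


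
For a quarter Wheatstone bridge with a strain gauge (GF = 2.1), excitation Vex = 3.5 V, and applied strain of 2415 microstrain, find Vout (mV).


Quarter bridge output: Vout = (GF * epsilon * Vex) / 4.
Vout = (2.1 * 2415e-6 * 3.5) / 4
Vout = 0.01775025 / 4 V
Vout = 0.00443756 V = 4.4376 mV

4.4376 mV


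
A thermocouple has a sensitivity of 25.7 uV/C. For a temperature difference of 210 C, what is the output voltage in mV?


The thermocouple output V = sensitivity * dT.
V = 25.7 uV/C * 210 C
V = 5397.0 uV
V = 5.397 mV

5.397 mV


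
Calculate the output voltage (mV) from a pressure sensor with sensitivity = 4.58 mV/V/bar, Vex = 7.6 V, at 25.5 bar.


Output = sensitivity * Vex * P.
Vout = 4.58 * 7.6 * 25.5
Vout = 34.808 * 25.5
Vout = 887.6 mV

887.6 mV


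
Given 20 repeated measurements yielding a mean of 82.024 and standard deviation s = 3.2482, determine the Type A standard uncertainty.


The standard uncertainty for Type A evaluation is u = s / sqrt(n).
u = 3.2482 / sqrt(20)
u = 3.2482 / 4.4721
u = 0.7263

0.7263


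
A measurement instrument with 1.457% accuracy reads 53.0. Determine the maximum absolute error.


Absolute error = (accuracy% / 100) * reading.
Error = (1.457 / 100) * 53.0
Error = 0.01457 * 53.0
Error = 0.7722

0.7722


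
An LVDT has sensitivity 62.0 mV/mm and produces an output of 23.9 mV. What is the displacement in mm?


Displacement = Vout / sensitivity.
d = 23.9 / 62.0
d = 0.385 mm

0.385 mm


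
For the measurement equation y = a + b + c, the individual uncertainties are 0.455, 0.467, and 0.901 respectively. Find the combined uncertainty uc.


For a sum of independent quantities, uc = sqrt(u1^2 + u2^2 + u3^2).
uc = sqrt(0.455^2 + 0.467^2 + 0.901^2)
uc = sqrt(0.207025 + 0.218089 + 0.811801)
uc = 1.1122

1.1122


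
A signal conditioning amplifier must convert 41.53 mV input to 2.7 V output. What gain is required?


Gain = Vout / Vin (converting to same units).
G = 2.7 V / 41.53 mV
G = 2700.0 mV / 41.53 mV
G = 65.01

65.01


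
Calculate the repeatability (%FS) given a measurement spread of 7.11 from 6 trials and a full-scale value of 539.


Repeatability = (spread / full scale) * 100%.
R = (7.11 / 539) * 100
R = 1.319 %FS

1.319 %FS


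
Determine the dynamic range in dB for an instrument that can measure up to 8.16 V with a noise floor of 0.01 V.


Dynamic range = 20 * log10(Vmax / Vnoise).
DR = 20 * log10(8.16 / 0.01)
DR = 20 * log10(816.0)
DR = 58.23 dB

58.23 dB


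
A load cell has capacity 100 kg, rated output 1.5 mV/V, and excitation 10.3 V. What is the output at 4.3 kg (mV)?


Vout = rated_output * Vex * (load / capacity).
Vout = 1.5 * 10.3 * (4.3 / 100)
Vout = 1.5 * 10.3 * 0.043
Vout = 0.664 mV

0.664 mV


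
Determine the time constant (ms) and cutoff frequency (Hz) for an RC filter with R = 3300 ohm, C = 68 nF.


Time constant: tau = R * C.
tau = 3300 * 6.80e-08 = 0.0002244 s
tau = 0.2244 ms
Cutoff frequency: fc = 1 / (2*pi*R*C).
fc = 1 / (2*pi*0.0002244) = 709.25 Hz

tau = 0.2244 ms, fc = 709.25 Hz


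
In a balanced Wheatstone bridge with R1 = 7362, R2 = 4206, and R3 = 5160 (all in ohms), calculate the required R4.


At balance: R1*R4 = R2*R3, so R4 = R2*R3/R1.
R4 = 4206 * 5160 / 7362
R4 = 21702960 / 7362
R4 = 2947.97 ohm

2947.97 ohm


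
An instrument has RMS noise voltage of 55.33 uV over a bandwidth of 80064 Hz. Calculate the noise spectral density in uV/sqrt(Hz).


Noise spectral density = Vrms / sqrt(BW).
NSD = 55.33 / sqrt(80064)
NSD = 55.33 / 282.9558
NSD = 0.1955 uV/sqrt(Hz)

0.1955 uV/sqrt(Hz)


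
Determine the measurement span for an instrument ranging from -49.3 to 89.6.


Span = upper range - lower range.
Span = 89.6 - (-49.3)
Span = 138.9

138.9


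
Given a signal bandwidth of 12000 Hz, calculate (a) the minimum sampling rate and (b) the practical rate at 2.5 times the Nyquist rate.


By Nyquist theorem, fs_min = 2 * fmax.
fs_min = 2 * 12000 = 24000 Hz
Practical rate = 2.5 * fs_min = 2.5 * 24000 = 60000 Hz

fs_min = 24000 Hz, fs_practical = 60000 Hz


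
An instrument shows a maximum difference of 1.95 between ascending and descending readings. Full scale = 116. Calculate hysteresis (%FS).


Hysteresis = (max difference / full scale) * 100%.
H = (1.95 / 116) * 100
H = 1.681 %FS

1.681 %FS


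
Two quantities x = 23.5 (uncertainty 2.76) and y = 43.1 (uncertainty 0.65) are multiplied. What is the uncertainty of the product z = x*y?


For a product z = x*y, the relative uncertainty is:
uz/z = sqrt((ux/x)^2 + (uy/y)^2)
Relative uncertainties: ux/x = 2.76/23.5 = 0.117447
uy/y = 0.65/43.1 = 0.015081
z = 23.5 * 43.1 = 1012.9
uz = 1012.9 * sqrt(0.117447^2 + 0.015081^2) = 119.933

119.933


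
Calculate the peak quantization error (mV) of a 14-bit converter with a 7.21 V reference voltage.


The maximum quantization error is +/- LSB/2.
LSB = Vref / 2^n = 7.21 / 16384 = 0.00044006 V
Max error = LSB / 2 = 0.00044006 / 2 = 0.00022003 V
Max error = 0.22 mV

0.22 mV


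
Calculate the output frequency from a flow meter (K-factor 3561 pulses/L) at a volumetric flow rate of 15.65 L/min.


Frequency = K * Q / 60 (converting L/min to L/s).
f = 3561 * 15.65 / 60
f = 55729.65 / 60
f = 928.83 Hz

928.83 Hz


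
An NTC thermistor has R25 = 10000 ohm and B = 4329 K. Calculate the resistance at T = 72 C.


NTC thermistor equation: Rt = R25 * exp(B * (1/T - 1/T25)).
T in Kelvin: 345.15 K, T25 = 298.15 K
1/T - 1/T25 = 1/345.15 - 1/298.15 = -0.00045673
B * (1/T - 1/T25) = 4329 * -0.00045673 = -1.9772
Rt = 10000 * exp(-1.9772) = 1384.6 ohm

1384.6 ohm


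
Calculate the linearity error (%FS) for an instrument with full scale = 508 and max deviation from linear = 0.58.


Linearity error = (max deviation / full scale) * 100%.
Linearity = (0.58 / 508) * 100
Linearity = 0.114 %FS

0.114 %FS


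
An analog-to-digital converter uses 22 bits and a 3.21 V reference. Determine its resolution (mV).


The resolution (LSB) of an ADC is Vref / 2^n.
LSB = 3.21 / 2^22
LSB = 3.21 / 4194304
LSB = 7.7e-07 V = 0.00076532 mV

0.00076532 mV


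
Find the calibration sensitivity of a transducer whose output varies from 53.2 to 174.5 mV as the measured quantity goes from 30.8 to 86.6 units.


Sensitivity = (y2 - y1) / (x2 - x1).
S = (174.5 - 53.2) / (86.6 - 30.8)
S = 121.3 / 55.8
S = 2.1738 mV/unit

2.1738 mV/unit


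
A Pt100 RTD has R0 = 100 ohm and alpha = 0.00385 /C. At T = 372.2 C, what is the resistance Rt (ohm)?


The RTD equation: Rt = R0 * (1 + alpha * T).
Rt = 100 * (1 + 0.00385 * 372.2)
Rt = 100 * (1 + 1.43297)
Rt = 100 * 2.43297
Rt = 243.297 ohm

243.297 ohm


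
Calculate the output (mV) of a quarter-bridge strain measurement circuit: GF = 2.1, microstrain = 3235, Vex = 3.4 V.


Quarter bridge output: Vout = (GF * epsilon * Vex) / 4.
Vout = (2.1 * 3235e-6 * 3.4) / 4
Vout = 0.0230979 / 4 V
Vout = 0.00577448 V = 5.7745 mV

5.7745 mV


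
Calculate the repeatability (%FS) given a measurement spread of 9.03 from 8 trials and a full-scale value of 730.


Repeatability = (spread / full scale) * 100%.
R = (9.03 / 730) * 100
R = 1.237 %FS

1.237 %FS


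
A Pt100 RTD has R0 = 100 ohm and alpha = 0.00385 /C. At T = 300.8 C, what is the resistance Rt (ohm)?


The RTD equation: Rt = R0 * (1 + alpha * T).
Rt = 100 * (1 + 0.00385 * 300.8)
Rt = 100 * (1 + 1.15808)
Rt = 100 * 2.15808
Rt = 215.808 ohm

215.808 ohm


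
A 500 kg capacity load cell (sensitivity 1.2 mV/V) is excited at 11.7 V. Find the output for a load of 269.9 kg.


Vout = rated_output * Vex * (load / capacity).
Vout = 1.2 * 11.7 * (269.9 / 500)
Vout = 1.2 * 11.7 * 0.5398
Vout = 7.579 mV

7.579 mV


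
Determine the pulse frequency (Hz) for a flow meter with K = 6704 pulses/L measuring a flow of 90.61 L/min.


Frequency = K * Q / 60 (converting L/min to L/s).
f = 6704 * 90.61 / 60
f = 607449.44 / 60
f = 10124.16 Hz

10124.16 Hz


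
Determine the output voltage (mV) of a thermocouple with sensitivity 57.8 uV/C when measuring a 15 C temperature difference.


The thermocouple output V = sensitivity * dT.
V = 57.8 uV/C * 15 C
V = 867.0 uV
V = 0.867 mV

0.867 mV


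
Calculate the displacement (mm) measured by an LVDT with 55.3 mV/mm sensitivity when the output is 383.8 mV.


Displacement = Vout / sensitivity.
d = 383.8 / 55.3
d = 6.94 mm

6.94 mm


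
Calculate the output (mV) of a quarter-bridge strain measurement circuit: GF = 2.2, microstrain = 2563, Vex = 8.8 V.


Quarter bridge output: Vout = (GF * epsilon * Vex) / 4.
Vout = (2.2 * 2563e-6 * 8.8) / 4
Vout = 0.04961968 / 4 V
Vout = 0.01240492 V = 12.4049 mV

12.4049 mV


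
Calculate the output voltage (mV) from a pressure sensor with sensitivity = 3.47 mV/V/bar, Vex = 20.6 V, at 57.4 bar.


Output = sensitivity * Vex * P.
Vout = 3.47 * 20.6 * 57.4
Vout = 71.482 * 57.4
Vout = 4103.07 mV

4103.07 mV


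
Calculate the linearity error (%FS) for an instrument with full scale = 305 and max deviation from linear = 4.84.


Linearity error = (max deviation / full scale) * 100%.
Linearity = (4.84 / 305) * 100
Linearity = 1.587 %FS

1.587 %FS


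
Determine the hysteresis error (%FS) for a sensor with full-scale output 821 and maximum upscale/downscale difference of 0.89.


Hysteresis = (max difference / full scale) * 100%.
H = (0.89 / 821) * 100
H = 0.108 %FS

0.108 %FS


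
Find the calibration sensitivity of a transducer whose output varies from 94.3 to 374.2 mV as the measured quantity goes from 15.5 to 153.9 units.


Sensitivity = (y2 - y1) / (x2 - x1).
S = (374.2 - 94.3) / (153.9 - 15.5)
S = 279.9 / 138.4
S = 2.0224 mV/unit

2.0224 mV/unit
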